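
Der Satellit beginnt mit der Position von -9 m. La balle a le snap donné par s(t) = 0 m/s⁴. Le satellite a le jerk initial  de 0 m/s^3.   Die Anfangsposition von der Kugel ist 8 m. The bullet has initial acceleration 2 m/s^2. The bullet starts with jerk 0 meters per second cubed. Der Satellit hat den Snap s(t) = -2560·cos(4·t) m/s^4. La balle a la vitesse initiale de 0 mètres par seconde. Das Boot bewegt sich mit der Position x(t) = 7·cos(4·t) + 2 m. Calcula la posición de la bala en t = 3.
Para resolver esto, necesitamos tomar 4 antiderivadas de nuestra ecuación del snap s(t) = 0. Tomando ∫s(t)dt y aplicando j(0) = 0, encontramos j(t) = 0. Tomando ∫j(t)dt y aplicando a(0) = 2, encontramos a(t) = 2. Tomando ∫a(t)dt y aplicando v(0) = 0, encontramos v(t) = 2·t. Integrando la velocidad y usando la condición inicial x(0) = 8, obtenemos x(t) = t^2 + 8. Tenemos la posición x(t) = t^2 + 8. Sustituyendo t = 3: x(3) = 17.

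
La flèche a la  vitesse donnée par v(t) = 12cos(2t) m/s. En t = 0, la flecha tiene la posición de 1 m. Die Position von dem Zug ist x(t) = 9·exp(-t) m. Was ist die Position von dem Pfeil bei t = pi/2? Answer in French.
En partant de la vitesse v(t) = 12·cos(2·t), nous prenons 1 primitive. La primitive de la vitesse est la position. En utilisant x(0) = 1, nous obtenons x(t) = 6·sin(2·t) + 1. De l'équation de la position x(t) = 6·sin(2·t) + 1, nous substituons t = pi/2 pour obtenir x = 1.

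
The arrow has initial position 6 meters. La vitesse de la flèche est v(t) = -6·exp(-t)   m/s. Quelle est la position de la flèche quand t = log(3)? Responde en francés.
En partant de la vitesse v(t) = -6·exp(-t), nous prenons 1 intégrale. En prenant ∫v(t)dt et en appliquant x(0) = 6, nous trouvons x(t) = 6·exp(-t). Nous avons la position x(t) = 6·exp(-t). En substituant t = log(3): x(log(3)) = 2.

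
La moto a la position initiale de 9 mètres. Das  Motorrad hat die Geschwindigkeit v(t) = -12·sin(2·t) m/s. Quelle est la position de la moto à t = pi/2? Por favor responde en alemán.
Ausgehend von der Geschwindigkeit v(t) = -12·sin(2·t), nehmen wir 1 Integral. Durch Integration von der Geschwindigkeit und Verwendung der Anfangsbedingung x(0) = 9, erhalten wir x(t) = 6·cos(2·t) + 3. Mit x(t) = 6·cos(2·t) + 3 und Einsetzen von t = pi/2, finden wir x = -3.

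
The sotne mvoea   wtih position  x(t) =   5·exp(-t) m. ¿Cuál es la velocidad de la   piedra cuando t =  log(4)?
Debemos derivar nuestra ecuación de la posición x(t) = 5·exp(-t) 1 vez. Derivando la posición, obtenemos la velocidad: v(t) = -5·exp(-t). Usando v(t) = -5·exp(-t) y sustituyendo t = log(4), encontramos v = -5/4.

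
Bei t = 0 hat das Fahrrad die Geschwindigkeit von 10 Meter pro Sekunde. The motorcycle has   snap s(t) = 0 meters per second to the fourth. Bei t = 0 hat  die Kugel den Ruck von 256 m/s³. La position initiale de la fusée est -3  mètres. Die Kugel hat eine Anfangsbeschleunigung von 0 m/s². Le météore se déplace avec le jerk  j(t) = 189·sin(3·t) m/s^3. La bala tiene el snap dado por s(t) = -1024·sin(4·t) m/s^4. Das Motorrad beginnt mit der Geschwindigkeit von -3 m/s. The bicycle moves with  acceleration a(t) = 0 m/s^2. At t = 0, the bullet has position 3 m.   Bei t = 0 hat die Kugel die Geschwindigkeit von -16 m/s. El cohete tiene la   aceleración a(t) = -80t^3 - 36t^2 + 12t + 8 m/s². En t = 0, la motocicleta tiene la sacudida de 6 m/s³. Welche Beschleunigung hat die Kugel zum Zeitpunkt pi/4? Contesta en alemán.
Wir müssen die Stammfunktion unserer Gleichung für den Snap s(t) = -1024·sin(4·t) 2-mal finden. Durch Integration von dem Snap und Verwendung der Anfangsbedingung j(0) = 256, erhalten wir j(t) = 256·cos(4·t). Durch Integration von dem Ruck und Verwendung der Anfangsbedingung a(0) = 0, erhalten wir a(t) = 64·sin(4·t). Aus der Gleichung für die Beschleunigung a(t) = 64·sin(4·t), setzen wir t = pi/4 ein und erhalten a = 0.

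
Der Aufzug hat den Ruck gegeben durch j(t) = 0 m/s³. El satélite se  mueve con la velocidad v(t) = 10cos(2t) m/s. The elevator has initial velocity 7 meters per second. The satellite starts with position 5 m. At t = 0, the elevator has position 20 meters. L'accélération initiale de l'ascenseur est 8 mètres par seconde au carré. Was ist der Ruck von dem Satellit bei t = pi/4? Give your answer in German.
Um dies zu lösen, müssen wir 2 Ableitungen unserer Gleichung für die Geschwindigkeit v(t) = 10·cos(2·t) nehmen. Die Ableitung von der Geschwindigkeit ergibt die Beschleunigung: a(t) = -20·sin(2·t). Die Ableitung von der Beschleunigung ergibt den Ruck: j(t) = -40·cos(2·t). Mit j(t) = -40·cos(2·t) und Einsetzen von t = pi/4, finden wir j = 0.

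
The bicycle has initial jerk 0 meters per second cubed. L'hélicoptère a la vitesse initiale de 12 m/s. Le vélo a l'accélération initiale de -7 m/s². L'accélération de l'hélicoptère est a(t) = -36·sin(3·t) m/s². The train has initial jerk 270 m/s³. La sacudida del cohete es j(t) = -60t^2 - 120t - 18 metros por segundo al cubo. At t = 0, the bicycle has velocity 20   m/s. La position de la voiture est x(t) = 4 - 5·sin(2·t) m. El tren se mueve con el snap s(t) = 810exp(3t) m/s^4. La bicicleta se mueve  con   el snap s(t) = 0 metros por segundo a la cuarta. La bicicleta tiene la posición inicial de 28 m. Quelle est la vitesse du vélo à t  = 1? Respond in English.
To solve this, we need to take 3 integrals of our snap equation s(t) = 0. The antiderivative of snap is jerk. Using j(0) = 0, we get j(t) = 0. The integral of jerk, with a(0) = -7, gives acceleration: a(t) = -7. Taking ∫a(t)dt and applying v(0) = 20, we find v(t) = 20 - 7·t. Using v(t) = 20 - 7·t and substituting t = 1, we find v = 13.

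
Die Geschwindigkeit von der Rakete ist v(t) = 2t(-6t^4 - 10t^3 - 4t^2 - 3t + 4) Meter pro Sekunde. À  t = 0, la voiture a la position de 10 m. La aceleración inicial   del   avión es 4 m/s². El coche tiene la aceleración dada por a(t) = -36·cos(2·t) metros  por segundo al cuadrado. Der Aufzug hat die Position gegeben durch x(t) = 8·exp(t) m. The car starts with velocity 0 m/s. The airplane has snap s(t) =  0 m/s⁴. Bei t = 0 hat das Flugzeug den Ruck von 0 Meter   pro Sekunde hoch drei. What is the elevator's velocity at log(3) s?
To solve this, we need to take 1 derivative of our position equation x(t) = 8·exp(t). The derivative of position gives velocity: v(t) = 8·exp(t). From the given velocity equation v(t) = 8·exp(t), we substitute t = log(3) to get v = 24.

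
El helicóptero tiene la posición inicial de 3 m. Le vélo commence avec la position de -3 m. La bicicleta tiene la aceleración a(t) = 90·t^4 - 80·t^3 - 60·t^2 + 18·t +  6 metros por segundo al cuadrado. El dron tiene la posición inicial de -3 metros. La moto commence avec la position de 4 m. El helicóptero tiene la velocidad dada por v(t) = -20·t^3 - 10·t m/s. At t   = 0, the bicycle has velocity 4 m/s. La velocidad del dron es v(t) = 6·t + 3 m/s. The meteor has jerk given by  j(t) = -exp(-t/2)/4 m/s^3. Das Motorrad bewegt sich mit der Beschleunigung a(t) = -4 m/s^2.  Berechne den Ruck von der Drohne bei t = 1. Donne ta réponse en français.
Pour résoudre ceci, nous devons prendre 2 dérivées de notre équation de la vitesse v(t) = 6·t + 3. La dérivée de la vitesse donne l'accélération: a(t) = 6. En dérivant l'accélération, nous obtenons le jerk: j(t) = 0. En utilisant j(t) = 0 et en substituant t = 1, nous trouvons j = 0.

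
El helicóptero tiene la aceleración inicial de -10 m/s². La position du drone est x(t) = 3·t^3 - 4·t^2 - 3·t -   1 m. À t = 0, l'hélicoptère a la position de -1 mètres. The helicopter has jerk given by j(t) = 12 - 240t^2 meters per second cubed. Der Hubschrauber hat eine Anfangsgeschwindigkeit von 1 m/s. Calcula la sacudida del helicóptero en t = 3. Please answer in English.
Using j(t) = 12 - 240·t^2 and substituting t = 3, we find j = -2148.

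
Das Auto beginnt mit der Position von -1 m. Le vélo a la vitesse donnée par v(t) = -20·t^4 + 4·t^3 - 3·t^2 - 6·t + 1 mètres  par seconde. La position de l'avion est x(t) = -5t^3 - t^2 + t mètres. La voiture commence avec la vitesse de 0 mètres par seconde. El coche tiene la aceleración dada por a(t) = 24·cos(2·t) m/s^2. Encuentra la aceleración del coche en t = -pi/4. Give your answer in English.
From the given acceleration equation a(t) = 24·cos(2·t), we substitute t = -pi/4 to get a = 0.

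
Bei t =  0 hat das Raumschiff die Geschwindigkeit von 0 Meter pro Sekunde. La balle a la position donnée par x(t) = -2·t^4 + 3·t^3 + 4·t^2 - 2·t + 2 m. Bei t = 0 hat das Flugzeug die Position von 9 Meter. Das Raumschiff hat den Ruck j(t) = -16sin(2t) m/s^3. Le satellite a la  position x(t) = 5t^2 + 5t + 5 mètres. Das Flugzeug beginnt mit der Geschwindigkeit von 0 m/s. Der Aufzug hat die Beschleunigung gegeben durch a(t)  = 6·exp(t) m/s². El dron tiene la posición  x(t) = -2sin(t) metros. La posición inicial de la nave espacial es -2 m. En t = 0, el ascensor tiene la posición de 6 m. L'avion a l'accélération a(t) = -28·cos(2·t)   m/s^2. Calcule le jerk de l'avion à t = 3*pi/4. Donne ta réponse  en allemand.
Um dies zu lösen, müssen wir 1 Ableitung unserer Gleichung für die Beschleunigung a(t) = -28·cos(2·t) nehmen. Durch Ableiten von der Beschleunigung erhalten wir den Ruck: j(t) = 56·sin(2·t). Wir haben den Ruck j(t) = 56·sin(2·t). Durch Einsetzen von t = 3*pi/4: j(3*pi/4) = -56.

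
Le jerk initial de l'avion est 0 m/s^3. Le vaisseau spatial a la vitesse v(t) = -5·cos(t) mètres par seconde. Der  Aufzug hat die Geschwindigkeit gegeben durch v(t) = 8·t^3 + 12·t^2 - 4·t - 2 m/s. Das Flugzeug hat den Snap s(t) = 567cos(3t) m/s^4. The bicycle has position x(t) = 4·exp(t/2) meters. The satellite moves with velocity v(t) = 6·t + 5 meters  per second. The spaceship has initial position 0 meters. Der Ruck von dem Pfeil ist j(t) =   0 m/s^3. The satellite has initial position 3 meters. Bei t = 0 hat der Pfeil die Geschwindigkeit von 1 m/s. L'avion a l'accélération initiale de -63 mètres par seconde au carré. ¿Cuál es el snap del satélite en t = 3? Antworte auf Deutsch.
Wir müssen unsere Gleichung für die Geschwindigkeit v(t) = 6·t + 5 3-mal ableiten. Die Ableitung von der Geschwindigkeit ergibt die Beschleunigung: a(t) = 6. Mit d/dt von a(t) finden wir j(t) = 0. Durch Ableiten von dem Ruck erhalten wir den Snap: s(t) = 0. Mit s(t) = 0 und Einsetzen von t = 3, finden wir s = 0.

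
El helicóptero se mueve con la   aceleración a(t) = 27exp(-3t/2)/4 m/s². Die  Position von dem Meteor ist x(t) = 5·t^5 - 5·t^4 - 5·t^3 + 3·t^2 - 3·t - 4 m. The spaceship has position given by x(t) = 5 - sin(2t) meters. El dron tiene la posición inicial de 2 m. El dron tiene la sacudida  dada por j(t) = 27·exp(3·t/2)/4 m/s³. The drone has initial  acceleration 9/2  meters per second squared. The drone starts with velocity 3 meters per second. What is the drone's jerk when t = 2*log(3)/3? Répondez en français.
En utilisant j(t) = 27·exp(3·t/2)/4 et en substituant t = 2*log(3)/3, nous trouvons j = 81/4.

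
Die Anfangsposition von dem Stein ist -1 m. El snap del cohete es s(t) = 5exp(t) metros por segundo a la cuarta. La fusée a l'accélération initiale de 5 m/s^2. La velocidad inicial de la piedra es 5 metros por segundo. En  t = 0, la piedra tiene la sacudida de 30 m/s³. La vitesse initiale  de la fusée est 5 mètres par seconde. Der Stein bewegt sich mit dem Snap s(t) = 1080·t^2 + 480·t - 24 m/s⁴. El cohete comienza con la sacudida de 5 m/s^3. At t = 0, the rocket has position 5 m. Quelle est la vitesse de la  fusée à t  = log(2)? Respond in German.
Um dies zu lösen, müssen wir 3 Integrale unserer Gleichung für den Snap s(t) = 5·exp(t) finden. Mit ∫s(t)dt und Anwendung von j(0) = 5, finden wir j(t) = 5·exp(t). Das Integral von dem Ruck, mit a(0) = 5, ergibt die Beschleunigung: a(t) = 5·exp(t). Das Integral von der Beschleunigung, mit v(0) = 5, ergibt die Geschwindigkeit: v(t) = 5·exp(t). Aus der Gleichung für die Geschwindigkeit v(t) = 5·exp(t), setzen wir t = log(2) ein und erhalten v = 10.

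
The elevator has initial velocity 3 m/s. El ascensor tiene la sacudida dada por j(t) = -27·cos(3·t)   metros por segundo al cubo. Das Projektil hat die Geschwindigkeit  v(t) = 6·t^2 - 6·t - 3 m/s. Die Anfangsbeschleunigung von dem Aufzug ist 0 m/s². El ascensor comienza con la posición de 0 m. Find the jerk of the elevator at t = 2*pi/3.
From the given jerk equation j(t) = -27·cos(3·t), we substitute t = 2*pi/3 to get j = -27.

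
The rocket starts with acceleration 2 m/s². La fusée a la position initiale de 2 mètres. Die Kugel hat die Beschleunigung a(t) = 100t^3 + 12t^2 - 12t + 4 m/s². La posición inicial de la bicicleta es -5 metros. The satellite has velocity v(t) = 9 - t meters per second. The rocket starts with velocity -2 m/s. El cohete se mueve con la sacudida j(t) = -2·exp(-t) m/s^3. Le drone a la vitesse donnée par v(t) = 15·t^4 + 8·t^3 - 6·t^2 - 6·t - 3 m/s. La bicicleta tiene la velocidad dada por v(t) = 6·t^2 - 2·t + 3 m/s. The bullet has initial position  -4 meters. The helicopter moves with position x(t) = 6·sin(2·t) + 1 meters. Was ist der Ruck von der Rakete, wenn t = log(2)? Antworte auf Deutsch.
Aus der Gleichung für den Ruck j(t) = -2·exp(-t), setzen wir t = log(2) ein und erhalten j = -1.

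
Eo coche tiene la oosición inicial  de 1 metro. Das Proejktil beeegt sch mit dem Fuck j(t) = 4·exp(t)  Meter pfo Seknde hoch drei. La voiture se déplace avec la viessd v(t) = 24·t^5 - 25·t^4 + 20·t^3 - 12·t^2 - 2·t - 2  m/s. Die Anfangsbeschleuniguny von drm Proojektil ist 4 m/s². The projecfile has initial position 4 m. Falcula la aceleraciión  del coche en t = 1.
Partiendo de la velocidad v(t) = 24·t^5 - 25·t^4 + 20·t^3 - 12·t^2 - 2·t - 2, tomamos 1 derivada. Derivando la velocidad, obtenemos la aceleración: a(t) = 120·t^4 - 100·t^3 + 60·t^2 - 24·t - 2. Tenemos la aceleración a(t) = 120·t^4 - 100·t^3 + 60·t^2 - 24·t - 2. Sustituyendo t = 1: a(1) = 54.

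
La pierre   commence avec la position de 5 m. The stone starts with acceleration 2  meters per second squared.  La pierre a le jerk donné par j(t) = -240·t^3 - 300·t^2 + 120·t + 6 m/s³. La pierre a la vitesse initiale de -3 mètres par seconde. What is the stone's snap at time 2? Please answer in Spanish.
Debemos derivar nuestra ecuación de la sacudida j(t) = -240·t^3 - 300·t^2 + 120·t + 6 1 vez. Tomando d/dt de j(t), encontramos s(t) = -720·t^2 - 600·t + 120. De la ecuación del snap s(t) = -720·t^2 - 600·t + 120, sustituimos t = 2 para obtener s = -3960.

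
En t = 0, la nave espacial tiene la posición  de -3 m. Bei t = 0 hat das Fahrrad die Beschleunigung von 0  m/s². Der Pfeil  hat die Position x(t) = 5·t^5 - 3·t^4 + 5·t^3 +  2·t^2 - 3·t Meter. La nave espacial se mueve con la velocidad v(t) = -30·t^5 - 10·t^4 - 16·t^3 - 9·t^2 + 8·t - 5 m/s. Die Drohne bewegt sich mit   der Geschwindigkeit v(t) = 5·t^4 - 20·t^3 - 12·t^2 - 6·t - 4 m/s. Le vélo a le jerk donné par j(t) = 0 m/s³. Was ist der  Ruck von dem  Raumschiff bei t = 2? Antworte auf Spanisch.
Para resolver esto, necesitamos tomar 2 derivadas de nuestra ecuación de la velocidad v(t) = -30·t^5 - 10·t^4 - 16·t^3 - 9·t^2 + 8·t - 5. Derivando la velocidad, obtenemos la aceleración: a(t) = -150·t^4 - 40·t^3 - 48·t^2 - 18·t + 8. Derivando la aceleración, obtenemos la sacudida: j(t) = -600·t^3 - 120·t^2 - 96·t - 18. De la ecuación de la sacudida j(t) = -600·t^3 - 120·t^2 - 96·t - 18, sustituimos t = 2 para obtener j = -5490.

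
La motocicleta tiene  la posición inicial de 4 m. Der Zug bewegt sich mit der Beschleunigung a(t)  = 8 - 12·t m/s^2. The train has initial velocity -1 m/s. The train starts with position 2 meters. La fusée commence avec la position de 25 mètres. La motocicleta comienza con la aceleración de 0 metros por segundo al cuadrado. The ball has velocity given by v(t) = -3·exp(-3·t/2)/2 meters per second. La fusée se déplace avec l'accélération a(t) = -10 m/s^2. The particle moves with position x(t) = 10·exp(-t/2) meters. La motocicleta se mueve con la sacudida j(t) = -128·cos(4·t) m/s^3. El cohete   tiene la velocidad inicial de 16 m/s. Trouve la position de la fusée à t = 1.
En partant de l'accélération a(t) = -10, nous prenons 2 intégrales. En intégrant l'accélération et en utilisant la condition initiale v(0) = 16, nous obtenons v(t) = 16 - 10·t. En intégrant la vitesse et en utilisant la condition initiale x(0) = 25, nous obtenons x(t) = -5·t^2 + 16·t + 25. Nous avons la position x(t) = -5·t^2 + 16·t + 25. En substituant t = 1: x(1) = 36.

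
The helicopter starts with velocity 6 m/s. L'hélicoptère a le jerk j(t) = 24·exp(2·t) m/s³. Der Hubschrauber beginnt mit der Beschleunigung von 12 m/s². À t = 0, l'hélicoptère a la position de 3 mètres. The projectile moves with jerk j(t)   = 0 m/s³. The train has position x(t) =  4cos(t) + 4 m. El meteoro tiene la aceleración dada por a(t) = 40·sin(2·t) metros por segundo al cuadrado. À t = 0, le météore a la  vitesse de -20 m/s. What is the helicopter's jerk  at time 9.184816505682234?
Using j(t) = 24·exp(2·t) and substituting t = 9.184816505682234, we find j = 2280559949.65152.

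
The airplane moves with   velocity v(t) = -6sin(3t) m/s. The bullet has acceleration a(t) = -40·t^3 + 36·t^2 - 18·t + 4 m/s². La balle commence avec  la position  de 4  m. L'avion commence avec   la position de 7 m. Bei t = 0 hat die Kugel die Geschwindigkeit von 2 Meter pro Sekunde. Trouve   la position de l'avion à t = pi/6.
Nous devons trouver la primitive de notre équation de la vitesse v(t) = -6·sin(3·t) 1 fois. En prenant ∫v(t)dt et en appliquant x(0) = 7, nous trouvons x(t) = 2·cos(3·t) + 5. Nous avons la position x(t) = 2·cos(3·t) + 5. En substituant t = pi/6: x(pi/6) = 5.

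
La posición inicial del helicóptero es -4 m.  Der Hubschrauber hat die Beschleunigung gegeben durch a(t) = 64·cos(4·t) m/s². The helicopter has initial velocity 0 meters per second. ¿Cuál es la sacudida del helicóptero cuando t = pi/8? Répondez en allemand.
Ausgehend von der Beschleunigung a(t) = 64·cos(4·t), nehmen wir 1 Ableitung. Die Ableitung von der Beschleunigung ergibt den Ruck: j(t) = -256·sin(4·t). Wir haben den Ruck j(t) = -256·sin(4·t). Durch Einsetzen von t = pi/8: j(pi/8) = -256.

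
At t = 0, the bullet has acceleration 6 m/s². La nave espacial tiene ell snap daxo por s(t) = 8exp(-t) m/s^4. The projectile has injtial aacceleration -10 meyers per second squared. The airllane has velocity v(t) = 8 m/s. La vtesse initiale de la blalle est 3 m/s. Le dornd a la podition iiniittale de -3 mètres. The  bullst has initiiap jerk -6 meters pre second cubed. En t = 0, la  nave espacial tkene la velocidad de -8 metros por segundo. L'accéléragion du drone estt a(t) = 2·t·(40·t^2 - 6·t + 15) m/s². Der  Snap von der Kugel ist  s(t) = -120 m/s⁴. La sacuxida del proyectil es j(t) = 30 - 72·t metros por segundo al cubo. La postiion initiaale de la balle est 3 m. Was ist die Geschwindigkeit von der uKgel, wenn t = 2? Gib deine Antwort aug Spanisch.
Para resolver esto, necesitamos tomar 3 antiderivadas de nuestra ecuación del snap s(t) = -120. La integral del snap es la sacudida. Usando j(0) = -6, obtenemos j(t) = -120·t - 6. Tomando ∫j(t)dt y aplicando a(0) = 6, encontramos a(t) = -60·t^2 - 6·t + 6. Tomando ∫a(t)dt y aplicando v(0) = 3, encontramos v(t) = -20·t^3 - 3·t^2 + 6·t + 3. De la ecuación de la velocidad v(t) = -20·t^3 - 3·t^2 + 6·t + 3, sustituimos t = 2 para obtener v = -157.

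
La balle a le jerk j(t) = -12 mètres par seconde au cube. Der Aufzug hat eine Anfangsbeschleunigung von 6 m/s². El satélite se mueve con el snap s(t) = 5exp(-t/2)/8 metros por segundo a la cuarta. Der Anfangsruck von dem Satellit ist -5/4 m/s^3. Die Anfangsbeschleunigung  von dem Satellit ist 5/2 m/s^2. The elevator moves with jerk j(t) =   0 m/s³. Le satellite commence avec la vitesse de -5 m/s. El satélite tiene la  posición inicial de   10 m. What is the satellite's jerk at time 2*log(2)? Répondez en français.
En partant du snap s(t) = 5·exp(-t/2)/8, nous prenons 1 intégrale. La primitive du snap est le jerk. En utilisant j(0) = -5/4, nous obtenons j(t) = -5·exp(-t/2)/4. De l'équation du jerk j(t) = -5·exp(-t/2)/4, nous substituons t = 2*log(2) pour obtenir j = -5/8.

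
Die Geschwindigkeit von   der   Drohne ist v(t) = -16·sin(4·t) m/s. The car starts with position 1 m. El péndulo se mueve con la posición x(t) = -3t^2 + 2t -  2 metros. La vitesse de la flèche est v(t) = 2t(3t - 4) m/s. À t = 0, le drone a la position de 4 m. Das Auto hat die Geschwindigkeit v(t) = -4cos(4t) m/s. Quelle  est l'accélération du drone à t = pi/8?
Pour résoudre ceci, nous devons prendre 1 dérivée de notre équation de la vitesse v(t) = -16·sin(4·t). La dérivée de la vitesse donne l'accélération: a(t) = -64·cos(4·t). Nous avons l'accélération a(t) = -64·cos(4·t). En substituant t = pi/8: a(pi/8) = 0.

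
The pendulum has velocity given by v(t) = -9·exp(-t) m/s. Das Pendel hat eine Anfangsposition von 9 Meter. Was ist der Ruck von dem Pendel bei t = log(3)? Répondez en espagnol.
Partiendo de la velocidad v(t) = -9·exp(-t), tomamos 2 derivadas. Derivando la velocidad, obtenemos la aceleración: a(t) = 9·exp(-t). Tomando d/dt de a(t), encontramos j(t) = -9·exp(-t). Usando j(t) = -9·exp(-t) y sustituyendo t = log(3), encontramos j = -3.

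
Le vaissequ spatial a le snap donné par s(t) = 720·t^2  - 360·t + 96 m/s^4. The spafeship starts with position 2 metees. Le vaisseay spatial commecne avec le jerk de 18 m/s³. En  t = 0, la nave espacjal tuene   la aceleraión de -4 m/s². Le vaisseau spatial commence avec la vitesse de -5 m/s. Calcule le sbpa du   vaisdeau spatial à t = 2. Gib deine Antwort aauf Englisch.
Using s(t) = 720·t^2 - 360·t + 96 and substituting t = 2, we find s = 2256.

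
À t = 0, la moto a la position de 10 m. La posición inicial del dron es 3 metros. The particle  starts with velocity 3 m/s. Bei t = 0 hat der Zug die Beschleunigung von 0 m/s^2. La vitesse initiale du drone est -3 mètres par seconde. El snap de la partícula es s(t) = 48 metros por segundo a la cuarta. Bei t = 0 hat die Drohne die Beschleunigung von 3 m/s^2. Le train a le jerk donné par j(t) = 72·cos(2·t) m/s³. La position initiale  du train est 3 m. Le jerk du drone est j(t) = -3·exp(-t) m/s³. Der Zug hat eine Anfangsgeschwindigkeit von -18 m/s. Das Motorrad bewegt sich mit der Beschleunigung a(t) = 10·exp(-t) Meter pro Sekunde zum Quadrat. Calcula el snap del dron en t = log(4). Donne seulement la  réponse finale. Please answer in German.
s(log(4)) = 3/4.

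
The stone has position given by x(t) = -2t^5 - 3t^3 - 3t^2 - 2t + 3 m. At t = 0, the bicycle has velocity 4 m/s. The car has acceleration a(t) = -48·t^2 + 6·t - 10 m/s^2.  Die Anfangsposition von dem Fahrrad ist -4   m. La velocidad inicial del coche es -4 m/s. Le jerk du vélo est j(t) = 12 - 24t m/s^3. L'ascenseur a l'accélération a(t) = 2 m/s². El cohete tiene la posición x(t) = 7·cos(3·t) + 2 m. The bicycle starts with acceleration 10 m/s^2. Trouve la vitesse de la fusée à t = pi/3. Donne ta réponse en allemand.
Um dies zu lösen, müssen wir 1 Ableitung unserer Gleichung für die Position x(t) = 7·cos(3·t) + 2 nehmen. Mit d/dt von x(t) finden wir v(t) = -21·sin(3·t). Aus der Gleichung für die Geschwindigkeit v(t) = -21·sin(3·t), setzen wir t = pi/3 ein und erhalten v = 0.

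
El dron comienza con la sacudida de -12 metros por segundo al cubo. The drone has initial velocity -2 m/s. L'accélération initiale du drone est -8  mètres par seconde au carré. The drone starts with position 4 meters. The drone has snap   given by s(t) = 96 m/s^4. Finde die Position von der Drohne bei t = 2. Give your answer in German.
Wir müssen unsere Gleichung für den Snap s(t) = 96 4-mal integrieren. Mit ∫s(t)dt und Anwendung von j(0) = -12, finden wir j(t) = 96·t - 12. Mit ∫j(t)dt und Anwendung von a(0) = -8, finden wir a(t) = 48·t^2 - 12·t - 8. Durch Integration von der Beschleunigung und Verwendung der Anfangsbedingung v(0) = -2, erhalten wir v(t) = 16·t^3 - 6·t^2 - 8·t - 2. Das Integral von der Geschwindigkeit, mit x(0) = 4, ergibt die Position: x(t) = 4·t^4 - 2·t^3 - 4·t^2 - 2·t + 4. Aus der Gleichung für die Position x(t) = 4·t^4 - 2·t^3 - 4·t^2 - 2·t + 4, setzen wir t = 2 ein und erhalten x = 32.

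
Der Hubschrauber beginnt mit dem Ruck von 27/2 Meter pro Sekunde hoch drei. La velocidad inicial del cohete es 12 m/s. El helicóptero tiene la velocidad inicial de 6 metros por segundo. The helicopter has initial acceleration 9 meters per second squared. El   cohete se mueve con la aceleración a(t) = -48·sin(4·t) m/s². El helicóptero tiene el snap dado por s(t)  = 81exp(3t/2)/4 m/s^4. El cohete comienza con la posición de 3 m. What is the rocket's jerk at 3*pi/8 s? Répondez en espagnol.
Partiendo de la aceleración a(t) = -48·sin(4·t), tomamos 1 derivada. Derivando la aceleración, obtenemos la sacudida: j(t) = -192·cos(4·t). Usando j(t) = -192·cos(4·t) y sustituyendo t = 3*pi/8, encontramos j = 0.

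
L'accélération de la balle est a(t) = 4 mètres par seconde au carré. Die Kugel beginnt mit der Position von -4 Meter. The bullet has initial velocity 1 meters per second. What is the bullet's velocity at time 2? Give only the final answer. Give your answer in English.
The answer is 9.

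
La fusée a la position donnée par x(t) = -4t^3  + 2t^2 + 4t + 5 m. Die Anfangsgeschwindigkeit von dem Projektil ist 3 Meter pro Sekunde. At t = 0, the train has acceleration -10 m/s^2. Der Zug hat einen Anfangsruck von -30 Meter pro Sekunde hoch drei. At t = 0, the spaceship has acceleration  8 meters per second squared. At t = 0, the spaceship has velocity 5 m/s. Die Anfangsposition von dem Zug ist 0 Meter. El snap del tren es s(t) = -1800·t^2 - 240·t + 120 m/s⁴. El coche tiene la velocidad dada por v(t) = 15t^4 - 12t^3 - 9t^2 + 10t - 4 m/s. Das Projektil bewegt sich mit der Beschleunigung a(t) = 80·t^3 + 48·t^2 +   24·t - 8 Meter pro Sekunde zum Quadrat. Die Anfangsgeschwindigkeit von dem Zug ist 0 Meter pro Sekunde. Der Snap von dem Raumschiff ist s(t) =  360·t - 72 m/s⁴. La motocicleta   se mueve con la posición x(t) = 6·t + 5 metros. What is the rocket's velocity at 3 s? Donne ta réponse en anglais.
We must differentiate our position equation x(t) = -4·t^3 + 2·t^2 + 4·t + 5 1 time. Differentiating position, we get velocity: v(t) = -12·t^2 + 4·t + 4. Using v(t) = -12·t^2 + 4·t + 4 and substituting t = 3, we find v = -92.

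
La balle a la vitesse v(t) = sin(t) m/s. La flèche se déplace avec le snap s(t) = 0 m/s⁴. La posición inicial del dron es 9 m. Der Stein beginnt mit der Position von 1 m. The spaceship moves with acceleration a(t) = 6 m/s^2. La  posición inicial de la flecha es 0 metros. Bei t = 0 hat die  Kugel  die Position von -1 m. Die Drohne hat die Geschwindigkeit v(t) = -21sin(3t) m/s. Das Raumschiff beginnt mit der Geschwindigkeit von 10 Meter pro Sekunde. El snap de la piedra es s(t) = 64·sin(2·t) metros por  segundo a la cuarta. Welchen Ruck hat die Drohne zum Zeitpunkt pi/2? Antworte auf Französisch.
Nous devons dériver notre équation de la vitesse v(t) = -21·sin(3·t) 2 fois. La dérivée de la vitesse donne l'accélération: a(t) = -63·cos(3·t). La dérivée de l'accélération donne le jerk: j(t) = 189·sin(3·t). Nous avons le jerk j(t) = 189·sin(3·t). En substituant t = pi/2: j(pi/2) = -189.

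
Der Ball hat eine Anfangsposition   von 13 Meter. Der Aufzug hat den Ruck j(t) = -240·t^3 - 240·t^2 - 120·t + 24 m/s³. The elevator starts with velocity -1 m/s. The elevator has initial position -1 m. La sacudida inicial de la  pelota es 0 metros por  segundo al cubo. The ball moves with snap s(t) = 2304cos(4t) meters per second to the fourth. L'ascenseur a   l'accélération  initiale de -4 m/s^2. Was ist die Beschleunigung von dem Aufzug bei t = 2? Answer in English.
To solve this, we need to take 1 integral of our jerk equation j(t) = -240·t^3 - 240·t^2 - 120·t + 24. Integrating jerk and using the initial condition a(0) = -4, we get a(t) = -60·t^4 - 80·t^3 - 60·t^2 + 24·t - 4. Using a(t) = -60·t^4 - 80·t^3 - 60·t^2 + 24·t - 4 and substituting t = 2, we find a = -1796.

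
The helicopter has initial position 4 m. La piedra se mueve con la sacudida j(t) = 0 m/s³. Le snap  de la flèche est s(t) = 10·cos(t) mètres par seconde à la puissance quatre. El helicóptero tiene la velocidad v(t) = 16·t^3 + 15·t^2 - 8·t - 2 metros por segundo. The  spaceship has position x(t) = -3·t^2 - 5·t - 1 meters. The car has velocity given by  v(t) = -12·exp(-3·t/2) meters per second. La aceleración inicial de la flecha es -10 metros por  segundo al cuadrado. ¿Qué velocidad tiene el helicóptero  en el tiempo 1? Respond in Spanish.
Tenemos la velocidad v(t) = 16·t^3 + 15·t^2 - 8·t - 2. Sustituyendo t = 1: v(1) = 21.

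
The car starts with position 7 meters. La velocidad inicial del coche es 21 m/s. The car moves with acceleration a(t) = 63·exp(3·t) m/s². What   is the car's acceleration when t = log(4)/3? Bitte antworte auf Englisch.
From the given acceleration equation a(t) = 63·exp(3·t), we substitute t = log(4)/3 to get a = 252.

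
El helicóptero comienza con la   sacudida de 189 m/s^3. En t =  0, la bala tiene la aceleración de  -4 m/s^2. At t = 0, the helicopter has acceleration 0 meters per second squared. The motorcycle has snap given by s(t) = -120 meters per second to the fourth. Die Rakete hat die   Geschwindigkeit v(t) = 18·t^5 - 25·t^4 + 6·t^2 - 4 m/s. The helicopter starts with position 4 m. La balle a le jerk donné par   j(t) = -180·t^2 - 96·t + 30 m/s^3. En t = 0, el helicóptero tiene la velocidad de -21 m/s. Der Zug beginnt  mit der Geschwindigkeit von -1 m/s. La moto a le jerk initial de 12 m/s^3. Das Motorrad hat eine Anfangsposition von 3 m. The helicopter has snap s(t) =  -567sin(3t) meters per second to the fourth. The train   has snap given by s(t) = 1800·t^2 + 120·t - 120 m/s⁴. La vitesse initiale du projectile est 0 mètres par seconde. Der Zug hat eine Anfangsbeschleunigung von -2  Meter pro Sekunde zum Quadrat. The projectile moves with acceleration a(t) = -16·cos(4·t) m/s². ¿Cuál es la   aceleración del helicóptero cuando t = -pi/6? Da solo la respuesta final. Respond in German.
Die Antwort ist -63.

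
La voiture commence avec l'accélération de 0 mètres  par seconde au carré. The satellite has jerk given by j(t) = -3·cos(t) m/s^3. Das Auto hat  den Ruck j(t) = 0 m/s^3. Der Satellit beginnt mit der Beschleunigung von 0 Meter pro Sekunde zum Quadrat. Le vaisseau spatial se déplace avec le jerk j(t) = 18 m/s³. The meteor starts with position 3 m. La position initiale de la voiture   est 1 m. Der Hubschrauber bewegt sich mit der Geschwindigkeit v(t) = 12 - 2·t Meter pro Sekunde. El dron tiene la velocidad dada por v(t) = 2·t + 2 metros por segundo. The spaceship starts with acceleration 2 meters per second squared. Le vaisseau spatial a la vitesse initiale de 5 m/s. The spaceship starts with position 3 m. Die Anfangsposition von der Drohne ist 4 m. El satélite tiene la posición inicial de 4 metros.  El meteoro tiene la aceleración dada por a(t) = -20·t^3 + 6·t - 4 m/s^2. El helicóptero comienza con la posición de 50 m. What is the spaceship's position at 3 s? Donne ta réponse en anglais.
To find the answer, we compute 3 integrals of j(t) = 18. Finding the integral of j(t) and using a(0) = 2: a(t) = 18·t + 2. The antiderivative of acceleration, with v(0) = 5, gives velocity: v(t) = 9·t^2 + 2·t + 5. Finding the integral of v(t) and using x(0) = 3: x(t) = 3·t^3 + t^2 + 5·t + 3. Using x(t) = 3·t^3 + t^2 + 5·t + 3 and substituting t = 3, we find x = 108.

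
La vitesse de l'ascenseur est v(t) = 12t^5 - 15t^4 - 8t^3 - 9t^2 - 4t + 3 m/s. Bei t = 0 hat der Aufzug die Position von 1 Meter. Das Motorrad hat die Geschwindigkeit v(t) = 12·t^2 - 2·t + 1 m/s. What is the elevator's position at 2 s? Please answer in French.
Nous devons trouver l'intégrale de notre équation de la vitesse v(t) = 12·t^5 - 15·t^4 - 8·t^3 - 9·t^2 - 4·t + 3 1 fois. En prenant ∫v(t)dt et en appliquant x(0) = 1, nous trouvons x(t) = 2·t^6 - 3·t^5 - 2·t^4 - 3·t^3 - 2·t^2 + 3·t + 1. Nous avons la position x(t) = 2·t^6 - 3·t^5 - 2·t^4 - 3·t^3 - 2·t^2 + 3·t + 1. En substituant t = 2: x(2) = -25.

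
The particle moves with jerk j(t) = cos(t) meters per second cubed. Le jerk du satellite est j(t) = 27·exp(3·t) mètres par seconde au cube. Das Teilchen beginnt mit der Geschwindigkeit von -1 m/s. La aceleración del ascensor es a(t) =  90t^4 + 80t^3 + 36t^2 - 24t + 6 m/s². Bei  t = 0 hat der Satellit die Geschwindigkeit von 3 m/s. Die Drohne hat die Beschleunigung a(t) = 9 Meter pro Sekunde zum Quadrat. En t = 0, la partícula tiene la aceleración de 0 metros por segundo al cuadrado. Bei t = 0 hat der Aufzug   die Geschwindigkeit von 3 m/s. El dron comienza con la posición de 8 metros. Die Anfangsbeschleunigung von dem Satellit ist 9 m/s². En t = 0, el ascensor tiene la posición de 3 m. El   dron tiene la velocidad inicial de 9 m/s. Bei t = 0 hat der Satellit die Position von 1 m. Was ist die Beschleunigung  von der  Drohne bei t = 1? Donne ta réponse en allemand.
Wir haben die Beschleunigung a(t) = 9. Durch Einsetzen von t = 1: a(1) = 9.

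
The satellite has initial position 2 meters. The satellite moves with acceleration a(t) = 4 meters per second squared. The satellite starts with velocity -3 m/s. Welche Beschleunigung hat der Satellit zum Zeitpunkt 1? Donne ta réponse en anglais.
Using a(t) = 4 and substituting t = 1, we find a = 4.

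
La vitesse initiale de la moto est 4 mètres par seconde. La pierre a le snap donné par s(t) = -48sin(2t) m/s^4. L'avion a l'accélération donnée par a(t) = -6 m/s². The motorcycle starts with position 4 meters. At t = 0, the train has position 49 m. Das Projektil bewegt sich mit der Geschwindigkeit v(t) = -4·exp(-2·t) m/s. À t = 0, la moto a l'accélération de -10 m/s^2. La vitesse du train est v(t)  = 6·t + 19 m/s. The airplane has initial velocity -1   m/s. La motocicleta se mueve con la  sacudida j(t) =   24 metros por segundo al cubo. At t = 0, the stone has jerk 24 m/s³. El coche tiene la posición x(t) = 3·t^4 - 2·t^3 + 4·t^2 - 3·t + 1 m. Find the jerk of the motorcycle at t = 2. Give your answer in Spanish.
Usando j(t) = 24 y sustituyendo t = 2, encontramos j = 24.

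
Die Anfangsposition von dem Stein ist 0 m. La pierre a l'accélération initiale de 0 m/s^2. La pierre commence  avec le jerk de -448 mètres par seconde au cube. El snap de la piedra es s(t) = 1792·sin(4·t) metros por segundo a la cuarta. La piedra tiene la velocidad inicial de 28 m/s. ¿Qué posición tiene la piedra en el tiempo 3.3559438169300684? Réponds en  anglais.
We need to integrate our snap equation s(t) = 1792·sin(4·t) 4 times. The integral of snap, with j(0) = -448, gives jerk: j(t) = -448·cos(4·t). Finding the integral of j(t) and using a(0) = 0: a(t) = -112·sin(4·t). Taking ∫a(t)dt and applying v(0) = 28, we find v(t) = 28·cos(4·t). Finding the integral of v(t) and using x(0) = 0: x(t) = 7·sin(4·t). From the given position equation x(t) = 7·sin(4·t), we substitute t = 3.3559438169300684 to get x = 5.29302697742317.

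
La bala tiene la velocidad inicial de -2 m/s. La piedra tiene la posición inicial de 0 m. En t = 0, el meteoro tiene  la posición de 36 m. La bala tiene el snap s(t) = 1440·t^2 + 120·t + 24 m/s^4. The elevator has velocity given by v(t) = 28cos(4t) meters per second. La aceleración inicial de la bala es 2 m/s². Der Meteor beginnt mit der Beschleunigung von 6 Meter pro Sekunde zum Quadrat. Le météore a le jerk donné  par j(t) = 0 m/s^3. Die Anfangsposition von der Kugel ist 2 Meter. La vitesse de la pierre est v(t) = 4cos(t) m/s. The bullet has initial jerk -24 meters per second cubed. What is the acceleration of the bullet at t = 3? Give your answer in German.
Wir müssen die Stammfunktion unserer Gleichung für den Snap s(t) = 1440·t^2 + 120·t + 24 2-mal finden. Die Stammfunktion von dem Snap ist der Ruck. Mit j(0) = -24 erhalten wir j(t) = 480·t^3 + 60·t^2 + 24·t - 24. Durch Integration von dem Ruck und Verwendung der Anfangsbedingung a(0) = 2, erhalten wir a(t) = 120·t^4 + 20·t^3 + 12·t^2 - 24·t + 2. Mit a(t) = 120·t^4 + 20·t^3 + 12·t^2 - 24·t + 2 und Einsetzen von t = 3, finden wir a = 10298.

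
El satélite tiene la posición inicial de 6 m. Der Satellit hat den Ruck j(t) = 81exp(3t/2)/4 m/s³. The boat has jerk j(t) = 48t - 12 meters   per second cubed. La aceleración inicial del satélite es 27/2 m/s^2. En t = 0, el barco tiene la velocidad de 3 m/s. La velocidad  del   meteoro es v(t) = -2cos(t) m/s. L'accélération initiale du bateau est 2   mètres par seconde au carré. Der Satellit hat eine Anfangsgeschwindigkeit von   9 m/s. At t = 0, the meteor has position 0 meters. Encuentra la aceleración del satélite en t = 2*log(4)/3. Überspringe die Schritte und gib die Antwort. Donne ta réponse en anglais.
At t = 2*log(4)/3, a = 54.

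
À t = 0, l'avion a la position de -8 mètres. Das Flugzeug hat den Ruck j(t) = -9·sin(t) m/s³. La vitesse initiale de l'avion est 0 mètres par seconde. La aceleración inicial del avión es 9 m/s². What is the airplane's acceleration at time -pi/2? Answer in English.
We must find the antiderivative of our jerk equation j(t) = -9·sin(t) 1 time. The integral of jerk, with a(0) = 9, gives acceleration: a(t) = 9·cos(t). We have acceleration a(t) = 9·cos(t). Substituting t = -pi/2: a(-pi/2) = 0.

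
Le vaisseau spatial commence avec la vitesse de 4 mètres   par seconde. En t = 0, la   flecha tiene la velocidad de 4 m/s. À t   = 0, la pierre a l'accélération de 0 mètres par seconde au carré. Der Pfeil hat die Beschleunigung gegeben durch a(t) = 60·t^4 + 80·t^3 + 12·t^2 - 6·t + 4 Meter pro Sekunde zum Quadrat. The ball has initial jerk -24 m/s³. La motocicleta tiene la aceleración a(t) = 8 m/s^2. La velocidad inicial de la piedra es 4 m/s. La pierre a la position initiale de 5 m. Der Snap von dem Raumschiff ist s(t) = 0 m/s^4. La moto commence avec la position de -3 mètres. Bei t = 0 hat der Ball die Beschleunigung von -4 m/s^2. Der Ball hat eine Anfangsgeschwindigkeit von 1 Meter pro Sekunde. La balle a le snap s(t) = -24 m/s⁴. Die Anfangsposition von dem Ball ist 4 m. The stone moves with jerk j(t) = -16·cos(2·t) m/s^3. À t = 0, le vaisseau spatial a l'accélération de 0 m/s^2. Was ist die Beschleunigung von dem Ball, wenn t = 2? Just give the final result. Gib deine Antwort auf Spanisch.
La respuesta es -100.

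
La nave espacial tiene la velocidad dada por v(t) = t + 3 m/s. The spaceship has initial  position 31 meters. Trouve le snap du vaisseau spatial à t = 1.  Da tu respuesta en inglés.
To solve this, we need to take 3 derivatives of our velocity equation v(t) = t + 3. Differentiating velocity, we get acceleration: a(t) = 1. Differentiating acceleration, we get jerk: j(t) = 0. Differentiating jerk, we get snap: s(t) = 0. Using s(t) = 0 and substituting t = 1, we find s = 0.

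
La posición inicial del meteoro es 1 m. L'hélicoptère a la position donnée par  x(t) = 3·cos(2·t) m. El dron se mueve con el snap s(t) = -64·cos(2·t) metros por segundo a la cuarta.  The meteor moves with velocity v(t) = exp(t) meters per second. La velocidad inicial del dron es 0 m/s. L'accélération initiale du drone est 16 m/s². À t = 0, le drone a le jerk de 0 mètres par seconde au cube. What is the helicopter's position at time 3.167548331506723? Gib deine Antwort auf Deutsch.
Wir haben die Position x(t) = 3·cos(2·t). Durch Einsetzen von t = 3.167548331506723: x(3.167548331506723) = 2.99595872435758.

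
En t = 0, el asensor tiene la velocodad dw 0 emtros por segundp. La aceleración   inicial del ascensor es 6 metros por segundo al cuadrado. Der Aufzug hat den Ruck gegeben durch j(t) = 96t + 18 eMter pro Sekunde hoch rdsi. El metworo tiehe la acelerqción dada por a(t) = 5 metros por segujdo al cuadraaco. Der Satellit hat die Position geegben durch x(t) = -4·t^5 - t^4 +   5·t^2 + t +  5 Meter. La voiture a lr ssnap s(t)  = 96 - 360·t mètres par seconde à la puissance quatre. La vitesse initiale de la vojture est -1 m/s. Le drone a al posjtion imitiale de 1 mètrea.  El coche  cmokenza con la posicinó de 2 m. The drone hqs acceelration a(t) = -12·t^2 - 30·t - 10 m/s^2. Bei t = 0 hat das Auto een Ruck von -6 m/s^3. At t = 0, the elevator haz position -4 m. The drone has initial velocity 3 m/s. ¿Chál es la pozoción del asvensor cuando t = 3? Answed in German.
Wir müssen die Stammfunktion unserer Gleichung für den Ruck j(t) = 96·t + 18 3-mal finden. Mit ∫j(t)dt und Anwendung von a(0) = 6, finden wir a(t) = 48·t^2 + 18·t + 6. Das Integral von der Beschleunigung ist die Geschwindigkeit. Mit v(0) = 0 erhalten wir v(t) = t·(16·t^2 + 9·t + 6). Durch Integration von der Geschwindigkeit und Verwendung der Anfangsbedingung x(0) = -4, erhalten wir x(t) = 4·t^4 + 3·t^3 + 3·t^2 - 4. Aus der Gleichung für die Position x(t) = 4·t^4 + 3·t^3 + 3·t^2 - 4, setzen wir t = 3 ein und erhalten x = 428.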